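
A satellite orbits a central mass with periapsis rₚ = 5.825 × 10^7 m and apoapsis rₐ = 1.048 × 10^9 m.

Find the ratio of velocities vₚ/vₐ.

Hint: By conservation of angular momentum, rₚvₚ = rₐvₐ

Conservation of angular momentum gives rₚvₚ = rₐvₐ, so vₚ/vₐ = rₐ/rₚ.
vₚ/vₐ = 1.048e+09 / 5.825e+07 ≈ 17.99.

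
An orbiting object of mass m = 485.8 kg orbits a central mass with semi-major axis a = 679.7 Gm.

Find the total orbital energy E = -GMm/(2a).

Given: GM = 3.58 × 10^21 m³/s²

Convert to SI: a = 679.7 Gm = 6.797e+11 m.
E = −GMm / (2a).
E = −3.58e+21 · 485.8 / (2 · 6.797e+11) J ≈ -1.279e+12 J = -1.279 TJ.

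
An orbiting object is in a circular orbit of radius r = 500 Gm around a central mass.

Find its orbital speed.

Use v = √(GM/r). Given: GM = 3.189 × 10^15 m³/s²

Convert to SI: r = 500 Gm = 5e+11 m.
For a circular orbit, gravity supplies the centripetal force, so v = √(GM / r).
v = √(3.189e+15 / 5e+11) m/s ≈ 79.86 m/s = 79.86 m/s.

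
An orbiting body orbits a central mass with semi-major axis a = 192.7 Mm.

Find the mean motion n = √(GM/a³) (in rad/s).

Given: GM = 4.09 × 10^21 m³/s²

Convert to SI: a = 192.7 Mm = 1.927e+08 m.
n = √(GM / a³).
n = √(4.09e+21 / (1.927e+08)³) rad/s ≈ 0.02391 rad/s.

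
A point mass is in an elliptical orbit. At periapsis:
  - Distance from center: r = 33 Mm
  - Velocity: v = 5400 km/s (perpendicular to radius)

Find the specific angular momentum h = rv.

Convert to SI: r = 33 Mm = 3.3e+07 m; v = 5400 km/s = 5.4e+06 m/s.
With v perpendicular to r, h = r · v.
h = 3.3e+07 · 5.4e+06 m²/s ≈ 1.782e+14 m²/s.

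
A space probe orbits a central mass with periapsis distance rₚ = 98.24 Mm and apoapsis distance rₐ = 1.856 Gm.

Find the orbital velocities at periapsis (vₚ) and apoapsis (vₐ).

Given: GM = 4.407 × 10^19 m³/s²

Convert to SI: rₚ = 98.24 Mm = 9.824e+07 m; rₐ = 1.856 Gm = 1.856e+09 m.
Use the vis-viva equation v² = GM(2/r − 1/a) with a = (rₚ + rₐ)/2 = (9.824e+07 + 1.856e+09)/2 = 9.7712e+08 m.
vₚ = √(GM · (2/rₚ − 1/a)) = √(4.407e+19 · (2/9.824e+07 − 1/9.7712e+08)) m/s ≈ 9.231e+05 m/s = 923.1 km/s.
vₐ = √(GM · (2/rₐ − 1/a)) = √(4.407e+19 · (2/1.856e+09 − 1/9.7712e+08)) m/s ≈ 4.886e+04 m/s = 48.86 km/s.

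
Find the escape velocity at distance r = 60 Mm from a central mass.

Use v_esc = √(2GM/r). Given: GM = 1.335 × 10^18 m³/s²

Convert to SI: r = 60 Mm = 6e+07 m.
Escape velocity comes from setting total energy to zero: ½v² − GM/r = 0 ⇒ v_esc = √(2GM / r).
v_esc = √(2 · 1.335e+18 / 6e+07) m/s ≈ 2.11e+05 m/s = 211 km/s.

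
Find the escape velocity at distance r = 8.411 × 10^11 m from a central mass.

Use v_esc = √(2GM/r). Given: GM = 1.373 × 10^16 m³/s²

Escape velocity comes from setting total energy to zero: ½v² − GM/r = 0 ⇒ v_esc = √(2GM / r).
v_esc = √(2 · 1.373e+16 / 8.411e+11) m/s ≈ 180.7 m/s = 180.7 m/s.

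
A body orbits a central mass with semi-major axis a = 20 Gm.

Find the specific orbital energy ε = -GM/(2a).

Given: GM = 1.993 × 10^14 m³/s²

Convert to SI: a = 20 Gm = 2e+10 m.
ε = −GM / (2a).
ε = −1.993e+14 / (2 · 2e+10) J/kg ≈ -4982 J/kg = -4.982 kJ/kg.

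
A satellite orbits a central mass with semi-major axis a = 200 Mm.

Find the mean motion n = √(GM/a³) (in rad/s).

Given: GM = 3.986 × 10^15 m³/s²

Convert to SI: a = 200 Mm = 2e+08 m.
n = √(GM / a³).
n = √(3.986e+15 / (2e+08)³) rad/s ≈ 2.232e-05 rad/s.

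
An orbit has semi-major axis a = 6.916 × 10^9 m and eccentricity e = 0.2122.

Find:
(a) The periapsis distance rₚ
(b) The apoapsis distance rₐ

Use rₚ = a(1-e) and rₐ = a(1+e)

(a) rₚ = a(1 − e) = 6.916e+09 · (1 − 0.2122) = 6.916e+09 · 0.7878 ≈ 5.448e+09 m = 5.448 × 10^9 m.
(b) rₐ = a(1 + e) = 6.916e+09 · (1 + 0.2122) = 6.916e+09 · 1.2122 ≈ 8.384e+09 m = 8.384 × 10^9 m.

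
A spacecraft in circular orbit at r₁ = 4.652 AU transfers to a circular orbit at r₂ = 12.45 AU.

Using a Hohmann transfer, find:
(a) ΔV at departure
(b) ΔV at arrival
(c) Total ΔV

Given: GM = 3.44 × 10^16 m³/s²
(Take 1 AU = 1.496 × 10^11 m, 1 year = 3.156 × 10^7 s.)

Convert to SI: r₁ = 4.652 AU = 6.95939e+11 m; r₂ = 12.45 AU = 1.86252e+12 m.
Transfer semi-major axis: a_t = (r₁ + r₂)/2 = (6.95939e+11 + 1.86252e+12)/2 = 1.27923e+12 m.
Circular speeds: v₁ = √(GM/r₁) = 222.328 m/s, v₂ = √(GM/r₂) = 135.903 m/s.
Transfer speeds (vis-viva v² = GM(2/r − 1/a_t)): v₁ᵗ = 268.269 m/s, v₂ᵗ = 100.24 m/s.
(a) ΔV₁ = |v₁ᵗ − v₁| ≈ 45.94 m/s = 0.009692 AU/year.
(b) ΔV₂ = |v₂ − v₂ᵗ| ≈ 35.66 m/s = 0.007524 AU/year.
(c) ΔV_total = ΔV₁ + ΔV₂ ≈ 81.6 m/s = 0.01722 AU/year.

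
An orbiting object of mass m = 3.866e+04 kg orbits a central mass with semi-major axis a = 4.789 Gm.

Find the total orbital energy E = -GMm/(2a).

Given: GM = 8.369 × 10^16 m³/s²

Convert to SI: a = 4.789 Gm = 4.789e+09 m.
E = −GMm / (2a).
E = −8.369e+16 · 3.866e+04 / (2 · 4.789e+09) J ≈ -3.378e+11 J = -337.8 GJ.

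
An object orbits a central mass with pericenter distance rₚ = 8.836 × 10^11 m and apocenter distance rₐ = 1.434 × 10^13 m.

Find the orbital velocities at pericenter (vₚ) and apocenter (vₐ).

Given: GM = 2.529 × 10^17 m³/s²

Use the vis-viva equation v² = GM(2/r − 1/a) with a = (rₚ + rₐ)/2 = (8.836e+11 + 1.434e+13)/2 = 7.6118e+12 m.
vₚ = √(GM · (2/rₚ − 1/a)) = √(2.529e+17 · (2/8.836e+11 − 1/7.6118e+12)) m/s ≈ 734.3 m/s = 734.3 m/s.
vₐ = √(GM · (2/rₐ − 1/a)) = √(2.529e+17 · (2/1.434e+13 − 1/7.6118e+12)) m/s ≈ 45.25 m/s = 45.25 m/s.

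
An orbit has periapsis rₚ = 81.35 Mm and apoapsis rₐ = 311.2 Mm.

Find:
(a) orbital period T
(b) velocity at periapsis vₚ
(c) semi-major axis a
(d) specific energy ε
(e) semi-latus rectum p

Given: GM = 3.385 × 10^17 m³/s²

Convert to SI: rₚ = 81.35 Mm = 8.135e+07 m; rₐ = 311.2 Mm = 3.112e+08 m.
(a) With a = (rₚ + rₐ)/2 = 1.96275e+08 m, T = 2π √(a³/GM) = 2π √((1.96275e+08)³/3.385e+17) s ≈ 2.97e+04 s
(b) With a = (rₚ + rₐ)/2 = 1.96275e+08 m, vₚ = √(GM (2/rₚ − 1/a)) = √(3.385e+17 · (2/8.135e+07 − 1/1.96275e+08)) m/s ≈ 8.122e+04 m/s
(c) a = (rₚ + rₐ)/2 = (8.135e+07 + 3.112e+08)/2 ≈ 1.963e+08 m
(d) With a = (rₚ + rₐ)/2 = 1.96275e+08 m, ε = −GM/(2a) = −3.385e+17/(2 · 1.96275e+08) J/kg ≈ -8.623e+08 J/kg
(e) From a = (rₚ + rₐ)/2 = 1.96275e+08 m and e = (rₐ − rₚ)/(rₐ + rₚ) = 0.585531, p = a(1 − e²) = 1.96275e+08 · (1 − (0.585531)²) ≈ 1.29e+08 m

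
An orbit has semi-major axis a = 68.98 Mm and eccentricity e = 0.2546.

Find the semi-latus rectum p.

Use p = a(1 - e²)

Convert to SI: a = 68.98 Mm = 6.898e+07 m.
p = a (1 − e²).
p = 6.898e+07 · (1 − (0.2546)²) = 6.898e+07 · 0.935179 ≈ 6.451e+07 m = 64.51 Mm.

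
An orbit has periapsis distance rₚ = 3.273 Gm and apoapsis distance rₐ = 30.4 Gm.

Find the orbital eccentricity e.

Convert to SI: rₚ = 3.273 Gm = 3.273e+09 m; rₐ = 30.4 Gm = 3.04e+10 m.
e = (rₐ − rₚ) / (rₐ + rₚ).
e = (3.04e+10 − 3.273e+09) / (3.04e+10 + 3.273e+09) = 2.7127e+10 / 3.3673e+10 ≈ 0.8056.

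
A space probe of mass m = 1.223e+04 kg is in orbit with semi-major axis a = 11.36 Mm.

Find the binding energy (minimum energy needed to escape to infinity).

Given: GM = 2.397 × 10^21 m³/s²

Convert to SI: a = 11.36 Mm = 1.136e+07 m.
Total orbital energy is E = −GMm/(2a); binding energy is E_bind = −E = GMm/(2a).
E_bind = 2.397e+21 · 1.223e+04 / (2 · 1.136e+07) J ≈ 1.29e+18 J = 1.29 EJ.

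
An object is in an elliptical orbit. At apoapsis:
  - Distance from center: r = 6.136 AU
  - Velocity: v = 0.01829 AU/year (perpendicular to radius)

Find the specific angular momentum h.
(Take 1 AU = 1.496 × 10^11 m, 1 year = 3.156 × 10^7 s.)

Convert to SI: r = 6.136 AU = 9.17946e+11 m; v = 0.01829 AU/year = 86.6978 m/s.
With v perpendicular to r, h = r · v.
h = 9.17946e+11 · 86.6978 m²/s ≈ 7.958e+13 m²/s.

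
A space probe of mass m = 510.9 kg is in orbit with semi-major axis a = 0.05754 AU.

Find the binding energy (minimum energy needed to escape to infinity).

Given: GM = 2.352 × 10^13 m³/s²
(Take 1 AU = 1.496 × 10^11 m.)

Convert to SI: a = 0.05754 AU = 8.60798e+09 m.
Total orbital energy is E = −GMm/(2a); binding energy is E_bind = −E = GMm/(2a).
E_bind = 2.352e+13 · 510.9 / (2 · 8.60798e+09) J ≈ 6.98e+05 J = 698 kJ.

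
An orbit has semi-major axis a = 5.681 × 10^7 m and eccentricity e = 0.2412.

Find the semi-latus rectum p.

p = a (1 − e²).
p = 5.681e+07 · (1 − (0.2412)²) = 5.681e+07 · 0.941823 ≈ 5.35e+07 m = 5.35 × 10^7 m.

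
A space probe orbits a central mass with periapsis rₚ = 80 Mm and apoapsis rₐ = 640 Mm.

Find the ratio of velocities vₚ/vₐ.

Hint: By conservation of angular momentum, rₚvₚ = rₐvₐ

Convert to SI: rₚ = 80 Mm = 8e+07 m; rₐ = 640 Mm = 6.4e+08 m.
Conservation of angular momentum gives rₚvₚ = rₐvₐ, so vₚ/vₐ = rₐ/rₚ.
vₚ/vₐ = 6.4e+08 / 8e+07 ≈ 8.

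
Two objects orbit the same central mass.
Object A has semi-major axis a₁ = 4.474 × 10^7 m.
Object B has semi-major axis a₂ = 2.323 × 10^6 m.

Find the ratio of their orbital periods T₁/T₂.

From Kepler's third law, (T₁/T₂)² = (a₁/a₂)³, so T₁/T₂ = (a₁/a₂)^(3/2).
a₁/a₂ = 4.474e+07 / 2.323e+06 = 19.2596.
T₁/T₂ = (19.2596)^(3/2) ≈ 84.52.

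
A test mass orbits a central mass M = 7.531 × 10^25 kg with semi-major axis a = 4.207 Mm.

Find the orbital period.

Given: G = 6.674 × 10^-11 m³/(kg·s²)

Convert to SI: a = 4.207 Mm = 4.207e+06 m.
GM = G · M = 6.674e-11 · 7.531e+25 = 5.02619e+15 m³/s².
Kepler's third law: T = 2π √(a³ / GM).
Substituting a = 4.207e+06 m and GM = 5.02619e+15 m³/s²:
T = 2π √((4.207e+06)³ / 5.02619e+15) s
T ≈ 764.7 s = 12.75 minutes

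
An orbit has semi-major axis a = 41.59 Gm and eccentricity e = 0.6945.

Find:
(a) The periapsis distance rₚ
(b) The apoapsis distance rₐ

Convert to SI: a = 41.59 Gm = 4.159e+10 m.
(a) rₚ = a(1 − e) = 4.159e+10 · (1 − 0.6945) = 4.159e+10 · 0.3055 ≈ 1.271e+10 m = 12.71 Gm.
(b) rₐ = a(1 + e) = 4.159e+10 · (1 + 0.6945) = 4.159e+10 · 1.6945 ≈ 7.047e+10 m = 70.47 Gm.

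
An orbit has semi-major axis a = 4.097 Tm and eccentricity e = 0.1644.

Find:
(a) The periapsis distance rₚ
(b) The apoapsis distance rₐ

Convert to SI: a = 4.097 Tm = 4.097e+12 m.
(a) rₚ = a(1 − e) = 4.097e+12 · (1 − 0.1644) = 4.097e+12 · 0.8356 ≈ 3.423e+12 m = 3.423 Tm.
(b) rₐ = a(1 + e) = 4.097e+12 · (1 + 0.1644) = 4.097e+12 · 1.1644 ≈ 4.771e+12 m = 4.771 Tm.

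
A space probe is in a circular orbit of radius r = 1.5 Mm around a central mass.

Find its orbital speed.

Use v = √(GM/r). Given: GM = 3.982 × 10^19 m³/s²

Convert to SI: r = 1.5 Mm = 1.5e+06 m.
For a circular orbit, gravity supplies the centripetal force, so v = √(GM / r).
v = √(3.982e+19 / 1.5e+06) m/s ≈ 5.152e+06 m/s = 5152 km/s.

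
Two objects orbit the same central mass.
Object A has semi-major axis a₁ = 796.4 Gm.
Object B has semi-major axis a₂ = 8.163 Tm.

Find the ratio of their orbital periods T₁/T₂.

Convert to SI: a₁ = 796.4 Gm = 7.964e+11 m; a₂ = 8.163 Tm = 8.163e+12 m.
From Kepler's third law, (T₁/T₂)² = (a₁/a₂)³, so T₁/T₂ = (a₁/a₂)^(3/2).
a₁/a₂ = 7.964e+11 / 8.163e+12 = 0.0975622.
T₁/T₂ = (0.0975622)^(3/2) ≈ 0.03047.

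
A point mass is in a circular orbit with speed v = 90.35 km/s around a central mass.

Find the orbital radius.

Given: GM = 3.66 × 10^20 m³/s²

Convert to SI: v = 90.35 km/s = 90350 m/s.
For a circular orbit, v² = GM / r, so r = GM / v².
r = 3.66e+20 / (90350)² m ≈ 4.484e+10 m = 44.84 Gm.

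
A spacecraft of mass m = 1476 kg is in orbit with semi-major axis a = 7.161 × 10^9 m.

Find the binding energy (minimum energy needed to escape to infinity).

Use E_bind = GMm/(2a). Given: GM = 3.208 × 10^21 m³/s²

Total orbital energy is E = −GMm/(2a); binding energy is E_bind = −E = GMm/(2a).
E_bind = 3.208e+21 · 1476 / (2 · 7.161e+09) J ≈ 3.306e+14 J = 330.6 TJ.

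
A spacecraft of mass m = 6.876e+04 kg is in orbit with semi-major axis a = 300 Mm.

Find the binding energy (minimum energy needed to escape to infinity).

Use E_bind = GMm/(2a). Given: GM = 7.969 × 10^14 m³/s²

Convert to SI: a = 300 Mm = 3e+08 m.
Total orbital energy is E = −GMm/(2a); binding energy is E_bind = −E = GMm/(2a).
E_bind = 7.969e+14 · 6.876e+04 / (2 · 3e+08) J ≈ 9.132e+10 J = 91.32 GJ.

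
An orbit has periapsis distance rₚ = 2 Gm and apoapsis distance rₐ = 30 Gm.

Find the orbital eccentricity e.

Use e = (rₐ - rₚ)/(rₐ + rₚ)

Convert to SI: rₚ = 2 Gm = 2e+09 m; rₐ = 30 Gm = 3e+10 m.
e = (rₐ − rₚ) / (rₐ + rₚ).
e = (3e+10 − 2e+09) / (3e+10 + 2e+09) = 2.8e+10 / 3.2e+10 ≈ 0.875.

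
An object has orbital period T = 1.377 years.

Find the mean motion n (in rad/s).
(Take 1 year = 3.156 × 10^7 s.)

Convert to SI: T = 1.377 years = 4.34581e+07 s.
n = 2π / T.
n = 2π / 4.34581e+07 s ≈ 1.446e-07 rad/s.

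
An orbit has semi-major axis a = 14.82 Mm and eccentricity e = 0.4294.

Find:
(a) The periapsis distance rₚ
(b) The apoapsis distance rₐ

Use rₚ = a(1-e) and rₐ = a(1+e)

Convert to SI: a = 14.82 Mm = 1.482e+07 m.
(a) rₚ = a(1 − e) = 1.482e+07 · (1 − 0.4294) = 1.482e+07 · 0.5706 ≈ 8.456e+06 m = 8.456 Mm.
(b) rₐ = a(1 + e) = 1.482e+07 · (1 + 0.4294) = 1.482e+07 · 1.4294 ≈ 2.118e+07 m = 21.18 Mm.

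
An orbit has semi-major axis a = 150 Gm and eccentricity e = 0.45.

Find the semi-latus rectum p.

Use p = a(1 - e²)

Convert to SI: a = 150 Gm = 1.5e+11 m.
p = a (1 − e²).
p = 1.5e+11 · (1 − (0.45)²) = 1.5e+11 · 0.7975 ≈ 1.196e+11 m = 119.6 Gm.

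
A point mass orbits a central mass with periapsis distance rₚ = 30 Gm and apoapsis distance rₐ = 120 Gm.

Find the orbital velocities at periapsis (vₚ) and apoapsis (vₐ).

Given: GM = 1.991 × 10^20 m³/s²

Convert to SI: rₚ = 30 Gm = 3e+10 m; rₐ = 120 Gm = 1.2e+11 m.
Use the vis-viva equation v² = GM(2/r − 1/a) with a = (rₚ + rₐ)/2 = (3e+10 + 1.2e+11)/2 = 7.5e+10 m.
vₚ = √(GM · (2/rₚ − 1/a)) = √(1.991e+20 · (2/3e+10 − 1/7.5e+10)) m/s ≈ 1.03e+05 m/s = 103 km/s.
vₐ = √(GM · (2/rₐ − 1/a)) = √(1.991e+20 · (2/1.2e+11 − 1/7.5e+10)) m/s ≈ 2.576e+04 m/s = 25.76 km/s.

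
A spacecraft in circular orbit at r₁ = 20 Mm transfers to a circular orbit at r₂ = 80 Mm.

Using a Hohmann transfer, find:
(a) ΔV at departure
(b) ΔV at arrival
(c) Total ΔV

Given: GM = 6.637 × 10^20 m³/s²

Convert to SI: r₁ = 20 Mm = 2e+07 m; r₂ = 80 Mm = 8e+07 m.
Transfer semi-major axis: a_t = (r₁ + r₂)/2 = (2e+07 + 8e+07)/2 = 5e+07 m.
Circular speeds: v₁ = √(GM/r₁) = 5.76064e+06 m/s, v₂ = √(GM/r₂) = 2.88032e+06 m/s.
Transfer speeds (vis-viva v² = GM(2/r − 1/a_t)): v₁ᵗ = 7.2867e+06 m/s, v₂ᵗ = 1.82168e+06 m/s.
(a) ΔV₁ = |v₁ᵗ − v₁| ≈ 1.526e+06 m/s = 1526 km/s.
(b) ΔV₂ = |v₂ − v₂ᵗ| ≈ 1.059e+06 m/s = 1059 km/s.
(c) ΔV_total = ΔV₁ + ΔV₂ ≈ 2.585e+06 m/s = 2585 km/s.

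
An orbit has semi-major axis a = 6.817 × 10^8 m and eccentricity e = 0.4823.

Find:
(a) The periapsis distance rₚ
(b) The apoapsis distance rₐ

(a) rₚ = a(1 − e) = 6.817e+08 · (1 − 0.4823) = 6.817e+08 · 0.5177 ≈ 3.529e+08 m = 3.529 × 10^8 m.
(b) rₐ = a(1 + e) = 6.817e+08 · (1 + 0.4823) = 6.817e+08 · 1.4823 ≈ 1.01e+09 m = 1.01 × 10^9 m.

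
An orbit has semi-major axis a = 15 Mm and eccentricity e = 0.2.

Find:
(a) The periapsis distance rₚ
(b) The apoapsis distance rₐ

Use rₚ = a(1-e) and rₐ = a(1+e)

Convert to SI: a = 15 Mm = 1.5e+07 m.
(a) rₚ = a(1 − e) = 1.5e+07 · (1 − 0.2) = 1.5e+07 · 0.8 ≈ 1.2e+07 m = 12 Mm.
(b) rₐ = a(1 + e) = 1.5e+07 · (1 + 0.2) = 1.5e+07 · 1.2 ≈ 1.8e+07 m = 18 Mm.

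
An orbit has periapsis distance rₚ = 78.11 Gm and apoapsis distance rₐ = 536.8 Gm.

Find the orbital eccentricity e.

Convert to SI: rₚ = 78.11 Gm = 7.811e+10 m; rₐ = 536.8 Gm = 5.368e+11 m.
e = (rₐ − rₚ) / (rₐ + rₚ).
e = (5.368e+11 − 7.811e+10) / (5.368e+11 + 7.811e+10) = 4.5869e+11 / 6.1491e+11 ≈ 0.7459.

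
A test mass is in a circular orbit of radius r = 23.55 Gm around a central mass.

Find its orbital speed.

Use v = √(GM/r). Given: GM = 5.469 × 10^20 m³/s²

Convert to SI: r = 23.55 Gm = 2.355e+10 m.
For a circular orbit, gravity supplies the centripetal force, so v = √(GM / r).
v = √(5.469e+20 / 2.355e+10) m/s ≈ 1.524e+05 m/s = 152.4 km/s.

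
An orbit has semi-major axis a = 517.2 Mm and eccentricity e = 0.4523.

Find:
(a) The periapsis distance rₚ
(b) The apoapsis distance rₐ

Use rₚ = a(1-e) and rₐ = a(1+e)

Convert to SI: a = 517.2 Mm = 5.172e+08 m.
(a) rₚ = a(1 − e) = 5.172e+08 · (1 − 0.4523) = 5.172e+08 · 0.5477 ≈ 2.833e+08 m = 283.3 Mm.
(b) rₐ = a(1 + e) = 5.172e+08 · (1 + 0.4523) = 5.172e+08 · 1.4523 ≈ 7.511e+08 m = 751.1 Mm.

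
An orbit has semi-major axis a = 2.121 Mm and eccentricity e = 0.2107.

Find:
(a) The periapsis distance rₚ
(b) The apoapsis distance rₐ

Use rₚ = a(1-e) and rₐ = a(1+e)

Convert to SI: a = 2.121 Mm = 2.121e+06 m.
(a) rₚ = a(1 − e) = 2.121e+06 · (1 − 0.2107) = 2.121e+06 · 0.7893 ≈ 1.674e+06 m = 1.674 Mm.
(b) rₐ = a(1 + e) = 2.121e+06 · (1 + 0.2107) = 2.121e+06 · 1.2107 ≈ 2.568e+06 m = 2.568 Mm.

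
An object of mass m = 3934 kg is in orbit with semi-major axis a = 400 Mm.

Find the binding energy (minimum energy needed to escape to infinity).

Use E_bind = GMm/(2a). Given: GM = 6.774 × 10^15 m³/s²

Convert to SI: a = 400 Mm = 4e+08 m.
Total orbital energy is E = −GMm/(2a); binding energy is E_bind = −E = GMm/(2a).
E_bind = 6.774e+15 · 3934 / (2 · 4e+08) J ≈ 3.331e+10 J = 33.31 GJ.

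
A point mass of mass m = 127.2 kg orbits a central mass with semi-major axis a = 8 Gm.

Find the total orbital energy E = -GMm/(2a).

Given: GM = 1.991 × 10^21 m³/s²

Convert to SI: a = 8 Gm = 8e+09 m.
E = −GMm / (2a).
E = −1.991e+21 · 127.2 / (2 · 8e+09) J ≈ -1.583e+13 J = -15.83 TJ.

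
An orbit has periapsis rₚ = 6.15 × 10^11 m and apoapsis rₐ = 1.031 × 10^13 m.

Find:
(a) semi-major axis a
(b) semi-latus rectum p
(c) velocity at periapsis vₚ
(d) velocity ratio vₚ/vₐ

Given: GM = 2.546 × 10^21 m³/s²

(a) a = (rₚ + rₐ)/2 = (6.15e+11 + 1.031e+13)/2 ≈ 5.462e+12 m
(b) From a = (rₚ + rₐ)/2 = 5.4625e+12 m and e = (rₐ − rₚ)/(rₐ + rₚ) = 0.887414, p = a(1 − e²) = 5.4625e+12 · (1 − (0.887414)²) ≈ 1.161e+12 m
(c) With a = (rₚ + rₐ)/2 = 5.4625e+12 m, vₚ = √(GM (2/rₚ − 1/a)) = √(2.546e+21 · (2/6.15e+11 − 1/5.4625e+12)) m/s ≈ 8.839e+04 m/s
(d) Conservation of angular momentum (rₚvₚ = rₐvₐ) gives vₚ/vₐ = rₐ/rₚ = 1.031e+13/6.15e+11 ≈ 16.76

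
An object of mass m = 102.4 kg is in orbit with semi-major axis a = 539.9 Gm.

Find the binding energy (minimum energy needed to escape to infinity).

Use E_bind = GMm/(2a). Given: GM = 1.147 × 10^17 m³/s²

Convert to SI: a = 539.9 Gm = 5.399e+11 m.
Total orbital energy is E = −GMm/(2a); binding energy is E_bind = −E = GMm/(2a).
E_bind = 1.147e+17 · 102.4 / (2 · 5.399e+11) J ≈ 1.088e+07 J = 10.88 MJ.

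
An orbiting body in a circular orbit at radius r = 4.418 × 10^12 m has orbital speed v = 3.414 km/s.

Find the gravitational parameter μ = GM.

Convert to SI: v = 3.414 km/s = 3414 m/s.
For a circular orbit v² = GM/r, so GM = v² · r.
GM = (3414)² · 4.418e+12 m³/s² ≈ 5.149e+19 m³/s² = 5.149 × 10^19 m³/s².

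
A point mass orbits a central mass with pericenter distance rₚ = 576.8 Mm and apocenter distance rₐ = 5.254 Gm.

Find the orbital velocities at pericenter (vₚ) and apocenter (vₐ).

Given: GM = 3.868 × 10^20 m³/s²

Convert to SI: rₚ = 576.8 Mm = 5.768e+08 m; rₐ = 5.254 Gm = 5.254e+09 m.
Use the vis-viva equation v² = GM(2/r − 1/a) with a = (rₚ + rₐ)/2 = (5.768e+08 + 5.254e+09)/2 = 2.9154e+09 m.
vₚ = √(GM · (2/rₚ − 1/a)) = √(3.868e+20 · (2/5.768e+08 − 1/2.9154e+09)) m/s ≈ 1.099e+06 m/s = 1099 km/s.
vₐ = √(GM · (2/rₐ − 1/a)) = √(3.868e+20 · (2/5.254e+09 − 1/2.9154e+09)) m/s ≈ 1.207e+05 m/s = 120.7 km/s.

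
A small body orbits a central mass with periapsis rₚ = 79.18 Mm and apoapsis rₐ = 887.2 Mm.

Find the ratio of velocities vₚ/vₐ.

Convert to SI: rₚ = 79.18 Mm = 7.918e+07 m; rₐ = 887.2 Mm = 8.872e+08 m.
Conservation of angular momentum gives rₚvₚ = rₐvₐ, so vₚ/vₐ = rₐ/rₚ.
vₚ/vₐ = 8.872e+08 / 7.918e+07 ≈ 11.2.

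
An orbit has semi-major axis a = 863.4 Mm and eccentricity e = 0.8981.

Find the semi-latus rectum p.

Convert to SI: a = 863.4 Mm = 8.634e+08 m.
p = a (1 − e²).
p = 8.634e+08 · (1 − (0.8981)²) = 8.634e+08 · 0.193416 ≈ 1.67e+08 m = 167 Mm.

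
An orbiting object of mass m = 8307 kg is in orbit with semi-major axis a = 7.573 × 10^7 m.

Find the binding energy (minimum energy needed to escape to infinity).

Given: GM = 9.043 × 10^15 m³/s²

Total orbital energy is E = −GMm/(2a); binding energy is E_bind = −E = GMm/(2a).
E_bind = 9.043e+15 · 8307 / (2 · 7.573e+07) J ≈ 4.96e+11 J = 496 GJ.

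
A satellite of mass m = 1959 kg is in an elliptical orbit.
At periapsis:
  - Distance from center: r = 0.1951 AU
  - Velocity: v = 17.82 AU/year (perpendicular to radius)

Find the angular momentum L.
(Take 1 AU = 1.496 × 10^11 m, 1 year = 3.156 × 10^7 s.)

Convert to SI: r = 0.1951 AU = 2.9187e+10 m; v = 17.82 AU/year = 84470 m/s.
Since v is perpendicular to r, L = m · v · r.
L = 1959 · 84470 · 2.9187e+10 kg·m²/s ≈ 4.83e+18 kg·m²/s.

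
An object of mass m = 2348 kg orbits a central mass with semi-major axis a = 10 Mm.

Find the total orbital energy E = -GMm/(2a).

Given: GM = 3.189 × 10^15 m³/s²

Convert to SI: a = 10 Mm = 1e+07 m.
E = −GMm / (2a).
E = −3.189e+15 · 2348 / (2 · 1e+07) J ≈ -3.744e+11 J = -374.4 GJ.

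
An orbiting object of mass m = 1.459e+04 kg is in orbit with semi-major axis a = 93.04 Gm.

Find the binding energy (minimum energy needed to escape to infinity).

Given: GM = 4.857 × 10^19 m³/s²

Convert to SI: a = 93.04 Gm = 9.304e+10 m.
Total orbital energy is E = −GMm/(2a); binding energy is E_bind = −E = GMm/(2a).
E_bind = 4.857e+19 · 1.459e+04 / (2 · 9.304e+10) J ≈ 3.808e+12 J = 3.808 TJ.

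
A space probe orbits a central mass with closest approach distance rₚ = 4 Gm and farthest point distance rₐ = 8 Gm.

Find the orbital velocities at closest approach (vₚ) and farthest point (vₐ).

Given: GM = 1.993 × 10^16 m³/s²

Convert to SI: rₚ = 4 Gm = 4e+09 m; rₐ = 8 Gm = 8e+09 m.
Use the vis-viva equation v² = GM(2/r − 1/a) with a = (rₚ + rₐ)/2 = (4e+09 + 8e+09)/2 = 6e+09 m.
vₚ = √(GM · (2/rₚ − 1/a)) = √(1.993e+16 · (2/4e+09 − 1/6e+09)) m/s ≈ 2577 m/s = 2.577 km/s.
vₐ = √(GM · (2/rₐ − 1/a)) = √(1.993e+16 · (2/8e+09 − 1/6e+09)) m/s ≈ 1289 m/s = 1.289 km/s.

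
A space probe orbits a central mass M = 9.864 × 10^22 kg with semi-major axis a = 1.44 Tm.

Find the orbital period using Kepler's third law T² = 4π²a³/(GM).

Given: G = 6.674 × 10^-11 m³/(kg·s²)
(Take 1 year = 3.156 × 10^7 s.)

Convert to SI: a = 1.44 Tm = 1.44e+12 m.
GM = G · M = 6.674e-11 · 9.864e+22 = 6.58323e+12 m³/s².
Kepler's third law: T = 2π √(a³ / GM).
Substituting a = 1.44e+12 m and GM = 6.58323e+12 m³/s²:
T = 2π √((1.44e+12)³ / 6.58323e+12) s
T ≈ 4.232e+12 s = 1.341e+05 years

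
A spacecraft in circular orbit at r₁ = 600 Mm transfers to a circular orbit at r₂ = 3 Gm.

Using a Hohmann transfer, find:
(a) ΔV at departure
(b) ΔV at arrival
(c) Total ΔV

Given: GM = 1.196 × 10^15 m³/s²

Convert to SI: r₁ = 600 Mm = 6e+08 m; r₂ = 3 Gm = 3e+09 m.
Transfer semi-major axis: a_t = (r₁ + r₂)/2 = (6e+08 + 3e+09)/2 = 1.8e+09 m.
Circular speeds: v₁ = √(GM/r₁) = 1411.85 m/s, v₂ = √(GM/r₂) = 631.401 m/s.
Transfer speeds (vis-viva v² = GM(2/r − 1/a_t)): v₁ᵗ = 1822.7 m/s, v₂ᵗ = 364.539 m/s.
(a) ΔV₁ = |v₁ᵗ − v₁| ≈ 410.8 m/s = 410.8 m/s.
(b) ΔV₂ = |v₂ − v₂ᵗ| ≈ 266.9 m/s = 266.9 m/s.
(c) ΔV_total = ΔV₁ + ΔV₂ ≈ 677.7 m/s = 677.7 m/s.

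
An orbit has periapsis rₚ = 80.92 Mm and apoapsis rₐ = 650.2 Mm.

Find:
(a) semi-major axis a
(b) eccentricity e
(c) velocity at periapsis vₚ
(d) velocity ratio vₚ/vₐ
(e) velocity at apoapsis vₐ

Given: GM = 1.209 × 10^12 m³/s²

Convert to SI: rₚ = 80.92 Mm = 8.092e+07 m; rₐ = 650.2 Mm = 6.502e+08 m.
(a) a = (rₚ + rₐ)/2 = (8.092e+07 + 6.502e+08)/2 ≈ 3.656e+08 m
(b) e = (rₐ − rₚ)/(rₐ + rₚ) = (6.502e+08 − 8.092e+07)/(6.502e+08 + 8.092e+07) ≈ 0.7786
(c) With a = (rₚ + rₐ)/2 = 3.6556e+08 m, vₚ = √(GM (2/rₚ − 1/a)) = √(1.209e+12 · (2/8.092e+07 − 1/3.6556e+08)) m/s ≈ 163 m/s
(d) Conservation of angular momentum (rₚvₚ = rₐvₐ) gives vₚ/vₐ = rₐ/rₚ = 6.502e+08/8.092e+07 ≈ 8.035
(e) With a = (rₚ + rₐ)/2 = 3.6556e+08 m, vₐ = √(GM (2/rₐ − 1/a)) = √(1.209e+12 · (2/6.502e+08 − 1/3.6556e+08)) m/s ≈ 20.29 m/s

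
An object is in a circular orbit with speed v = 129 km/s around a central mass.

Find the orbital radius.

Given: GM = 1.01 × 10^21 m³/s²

Convert to SI: v = 129 km/s = 129000 m/s.
For a circular orbit, v² = GM / r, so r = GM / v².
r = 1.01e+21 / (129000)² m ≈ 6.069e+10 m = 60.69 Gm.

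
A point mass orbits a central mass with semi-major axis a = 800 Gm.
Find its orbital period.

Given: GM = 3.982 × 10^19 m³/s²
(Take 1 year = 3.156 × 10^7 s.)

Convert to SI: a = 800 Gm = 8e+11 m.
Kepler's third law: T = 2π √(a³ / GM).
Substituting a = 8e+11 m and GM = 3.982e+19 m³/s²:
T = 2π √((8e+11)³ / 3.982e+19) s
T ≈ 7.125e+08 s = 22.57 years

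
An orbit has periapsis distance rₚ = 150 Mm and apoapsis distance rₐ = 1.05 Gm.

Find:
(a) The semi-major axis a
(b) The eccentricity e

Convert to SI: rₚ = 150 Mm = 1.5e+08 m; rₐ = 1.05 Gm = 1.05e+09 m.
(a) a = (rₚ + rₐ) / 2 = (1.5e+08 + 1.05e+09) / 2 ≈ 6e+08 m = 600 Mm.
(b) e = (rₐ − rₚ) / (rₐ + rₚ) = (1.05e+09 − 1.5e+08) / (1.05e+09 + 1.5e+08) ≈ 0.75.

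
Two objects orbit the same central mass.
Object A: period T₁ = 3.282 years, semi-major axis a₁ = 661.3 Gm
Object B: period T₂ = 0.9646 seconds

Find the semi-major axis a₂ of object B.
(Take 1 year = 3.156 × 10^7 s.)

Convert to SI: T₁ = 3.282 years = 1.0358e+08 s; a₁ = 661.3 Gm = 6.613e+11 m.
Kepler's third law: (T₁/T₂)² = (a₁/a₂)³ ⇒ a₂ = a₁ · (T₂/T₁)^(2/3).
T₂/T₁ = 0.9646 / 1.0358e+08 = 9.31262e-09.
a₂ = 6.613e+11 · (9.31262e-09)^(2/3) m ≈ 2.927e+06 m = 2.927 Mm.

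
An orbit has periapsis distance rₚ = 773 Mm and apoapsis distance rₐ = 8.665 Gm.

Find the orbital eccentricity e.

Convert to SI: rₚ = 773 Mm = 7.73e+08 m; rₐ = 8.665 Gm = 8.665e+09 m.
e = (rₐ − rₚ) / (rₐ + rₚ).
e = (8.665e+09 − 7.73e+08) / (8.665e+09 + 7.73e+08) = 7.892e+09 / 9.438e+09 ≈ 0.8362.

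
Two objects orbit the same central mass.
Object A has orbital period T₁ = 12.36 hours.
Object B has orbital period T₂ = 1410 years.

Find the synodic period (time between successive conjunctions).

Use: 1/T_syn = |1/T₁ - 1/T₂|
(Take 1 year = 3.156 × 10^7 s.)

Convert to SI: T₁ = 12.36 hours = 44496 s; T₂ = 1410 years = 4.44996e+10 s.
T_syn = |T₁ · T₂ / (T₁ − T₂)|.
T_syn = |44496 · 4.44996e+10 / (44496 − 4.44996e+10)| s ≈ 4.45e+04 s = 12.36 hours.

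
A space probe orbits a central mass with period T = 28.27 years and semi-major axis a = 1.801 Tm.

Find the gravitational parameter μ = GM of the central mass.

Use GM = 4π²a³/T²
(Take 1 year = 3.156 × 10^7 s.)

Convert to SI: T = 28.27 years = 8.92201e+08 s; a = 1.801 Tm = 1.801e+12 m.
GM = 4π² · a³ / T².
GM = 4π² · (1.801e+12)³ / (8.92201e+08)² m³/s² ≈ 2.897e+20 m³/s² = 2.897 × 10^20 m³/s².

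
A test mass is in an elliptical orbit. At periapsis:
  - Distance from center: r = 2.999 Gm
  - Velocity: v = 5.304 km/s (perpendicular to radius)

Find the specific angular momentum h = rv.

Convert to SI: r = 2.999 Gm = 2.999e+09 m; v = 5.304 km/s = 5304 m/s.
With v perpendicular to r, h = r · v.
h = 2.999e+09 · 5304 m²/s ≈ 1.591e+13 m²/s.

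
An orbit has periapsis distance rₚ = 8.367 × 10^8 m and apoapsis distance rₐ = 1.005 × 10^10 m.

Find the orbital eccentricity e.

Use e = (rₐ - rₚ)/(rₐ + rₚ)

e = (rₐ − rₚ) / (rₐ + rₚ).
e = (1.005e+10 − 8.367e+08) / (1.005e+10 + 8.367e+08) = 9.2133e+09 / 1.08867e+10 ≈ 0.8463.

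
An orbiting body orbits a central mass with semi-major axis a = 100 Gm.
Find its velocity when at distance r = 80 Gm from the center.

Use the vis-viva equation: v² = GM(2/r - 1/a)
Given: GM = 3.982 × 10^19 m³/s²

Convert to SI: a = 100 Gm = 1e+11 m; r = 80 Gm = 8e+10 m.
Vis-viva: v = √(GM · (2/r − 1/a)).
2/r − 1/a = 2/8e+10 − 1/1e+11 = 1.5e-11 m⁻¹.
v = √(3.982e+19 · 1.5e-11) m/s ≈ 2.444e+04 m/s = 24.44 km/s.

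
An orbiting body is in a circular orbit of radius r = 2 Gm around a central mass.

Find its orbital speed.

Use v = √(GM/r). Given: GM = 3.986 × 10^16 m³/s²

Convert to SI: r = 2 Gm = 2e+09 m.
For a circular orbit, gravity supplies the centripetal force, so v = √(GM / r).
v = √(3.986e+16 / 2e+09) m/s ≈ 4464 m/s = 4.464 km/s.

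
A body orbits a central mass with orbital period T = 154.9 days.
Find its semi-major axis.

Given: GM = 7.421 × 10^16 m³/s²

Convert to SI: T = 154.9 days = 1.33834e+07 s.
Invert Kepler's third law: a = (GM · T² / (4π²))^(1/3).
Substituting T = 1.33834e+07 s and GM = 7.421e+16 m³/s²:
a = (7.421e+16 · (1.33834e+07)² / (4π²))^(1/3) m
a ≈ 6.957e+09 m = 6.957 Gm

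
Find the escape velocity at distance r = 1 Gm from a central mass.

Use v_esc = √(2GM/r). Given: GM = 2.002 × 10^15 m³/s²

Convert to SI: r = 1 Gm = 1e+09 m.
Escape velocity comes from setting total energy to zero: ½v² − GM/r = 0 ⇒ v_esc = √(2GM / r).
v_esc = √(2 · 2.002e+15 / 1e+09) m/s ≈ 2001 m/s = 2.001 km/s.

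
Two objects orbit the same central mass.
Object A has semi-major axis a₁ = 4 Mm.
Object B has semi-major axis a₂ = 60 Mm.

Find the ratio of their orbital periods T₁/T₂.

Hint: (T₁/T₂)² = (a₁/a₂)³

Convert to SI: a₁ = 4 Mm = 4e+06 m; a₂ = 60 Mm = 6e+07 m.
From Kepler's third law, (T₁/T₂)² = (a₁/a₂)³, so T₁/T₂ = (a₁/a₂)^(3/2).
a₁/a₂ = 4e+06 / 6e+07 = 0.0666667.
T₁/T₂ = (0.0666667)^(3/2) ≈ 0.01721.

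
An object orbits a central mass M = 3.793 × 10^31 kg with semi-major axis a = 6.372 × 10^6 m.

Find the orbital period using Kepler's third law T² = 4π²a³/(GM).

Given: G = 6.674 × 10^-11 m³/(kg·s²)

GM = G · M = 6.674e-11 · 3.793e+31 = 2.53145e+21 m³/s².
Kepler's third law: T = 2π √(a³ / GM).
Substituting a = 6.372e+06 m and GM = 2.53145e+21 m³/s²:
T = 2π √((6.372e+06)³ / 2.53145e+21) s
T ≈ 2.009 s = 2.009 seconds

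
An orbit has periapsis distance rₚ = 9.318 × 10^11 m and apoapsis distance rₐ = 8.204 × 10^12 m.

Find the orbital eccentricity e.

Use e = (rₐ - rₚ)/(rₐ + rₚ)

e = (rₐ − rₚ) / (rₐ + rₚ).
e = (8.204e+12 − 9.318e+11) / (8.204e+12 + 9.318e+11) = 7.2722e+12 / 9.1358e+12 ≈ 0.796.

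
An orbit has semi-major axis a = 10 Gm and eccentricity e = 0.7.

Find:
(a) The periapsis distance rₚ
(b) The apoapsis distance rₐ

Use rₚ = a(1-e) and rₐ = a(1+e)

Convert to SI: a = 10 Gm = 1e+10 m.
(a) rₚ = a(1 − e) = 1e+10 · (1 − 0.7) = 1e+10 · 0.3 ≈ 3e+09 m = 3 Gm.
(b) rₐ = a(1 + e) = 1e+10 · (1 + 0.7) = 1e+10 · 1.7 ≈ 1.7e+10 m = 17 Gm.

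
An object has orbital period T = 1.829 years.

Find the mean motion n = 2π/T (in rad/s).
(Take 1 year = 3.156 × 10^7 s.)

Convert to SI: T = 1.829 years = 5.77232e+07 s.
n = 2π / T.
n = 2π / 5.77232e+07 s ≈ 1.089e-07 rad/s.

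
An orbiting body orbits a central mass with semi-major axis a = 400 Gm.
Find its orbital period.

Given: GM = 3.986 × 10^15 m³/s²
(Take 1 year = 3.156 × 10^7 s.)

Convert to SI: a = 400 Gm = 4e+11 m.
Kepler's third law: T = 2π √(a³ / GM).
Substituting a = 4e+11 m and GM = 3.986e+15 m³/s²:
T = 2π √((4e+11)³ / 3.986e+15) s
T ≈ 2.518e+10 s = 797.7 years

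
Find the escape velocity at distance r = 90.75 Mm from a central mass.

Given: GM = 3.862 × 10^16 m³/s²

Convert to SI: r = 90.75 Mm = 9.075e+07 m.
Escape velocity comes from setting total energy to zero: ½v² − GM/r = 0 ⇒ v_esc = √(2GM / r).
v_esc = √(2 · 3.862e+16 / 9.075e+07) m/s ≈ 2.917e+04 m/s = 29.17 km/s.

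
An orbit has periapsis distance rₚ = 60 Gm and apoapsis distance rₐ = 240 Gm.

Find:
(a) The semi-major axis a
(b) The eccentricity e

Convert to SI: rₚ = 60 Gm = 6e+10 m; rₐ = 240 Gm = 2.4e+11 m.
(a) a = (rₚ + rₐ) / 2 = (6e+10 + 2.4e+11) / 2 ≈ 1.5e+11 m = 150 Gm.
(b) e = (rₐ − rₚ) / (rₐ + rₚ) = (2.4e+11 − 6e+10) / (2.4e+11 + 6e+10) ≈ 0.6.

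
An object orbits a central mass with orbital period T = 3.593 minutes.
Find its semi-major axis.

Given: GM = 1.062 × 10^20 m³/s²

Convert to SI: T = 3.593 minutes = 215.58 s.
Invert Kepler's third law: a = (GM · T² / (4π²))^(1/3).
Substituting T = 215.58 s and GM = 1.062e+20 m³/s²:
a = (1.062e+20 · (215.58)² / (4π²))^(1/3) m
a ≈ 5e+07 m = 50 Mm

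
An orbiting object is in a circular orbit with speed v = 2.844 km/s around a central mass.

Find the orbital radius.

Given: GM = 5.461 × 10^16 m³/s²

Convert to SI: v = 2.844 km/s = 2844 m/s.
For a circular orbit, v² = GM / r, so r = GM / v².
r = 5.461e+16 / (2844)² m ≈ 6.752e+09 m = 6.752 × 10^9 m.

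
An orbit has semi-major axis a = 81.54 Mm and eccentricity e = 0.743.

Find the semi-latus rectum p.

Convert to SI: a = 81.54 Mm = 8.154e+07 m.
p = a (1 − e²).
p = 8.154e+07 · (1 − (0.743)²) = 8.154e+07 · 0.447951 ≈ 3.653e+07 m = 36.53 Mm.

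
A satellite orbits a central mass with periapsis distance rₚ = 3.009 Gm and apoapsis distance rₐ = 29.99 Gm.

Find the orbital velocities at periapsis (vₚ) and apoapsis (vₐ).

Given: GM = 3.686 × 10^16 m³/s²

Convert to SI: rₚ = 3.009 Gm = 3.009e+09 m; rₐ = 29.99 Gm = 2.999e+10 m.
Use the vis-viva equation v² = GM(2/r − 1/a) with a = (rₚ + rₐ)/2 = (3.009e+09 + 2.999e+10)/2 = 1.64995e+10 m.
vₚ = √(GM · (2/rₚ − 1/a)) = √(3.686e+16 · (2/3.009e+09 − 1/1.64995e+10)) m/s ≈ 4719 m/s = 4.719 km/s.
vₐ = √(GM · (2/rₐ − 1/a)) = √(3.686e+16 · (2/2.999e+10 − 1/1.64995e+10)) m/s ≈ 473.4 m/s = 473.4 m/s.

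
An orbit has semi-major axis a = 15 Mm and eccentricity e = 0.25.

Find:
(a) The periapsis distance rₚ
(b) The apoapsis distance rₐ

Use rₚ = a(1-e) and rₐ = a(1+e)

Convert to SI: a = 15 Mm = 1.5e+07 m.
(a) rₚ = a(1 − e) = 1.5e+07 · (1 − 0.25) = 1.5e+07 · 0.75 ≈ 1.125e+07 m = 11.25 Mm.
(b) rₐ = a(1 + e) = 1.5e+07 · (1 + 0.25) = 1.5e+07 · 1.25 ≈ 1.875e+07 m = 18.75 Mm.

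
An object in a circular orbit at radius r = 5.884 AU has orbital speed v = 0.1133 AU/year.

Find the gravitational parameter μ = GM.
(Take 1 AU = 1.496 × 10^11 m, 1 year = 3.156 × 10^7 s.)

Convert to SI: r = 5.884 AU = 8.80246e+11 m; v = 0.1133 AU/year = 537.062 m/s.
For a circular orbit v² = GM/r, so GM = v² · r.
GM = (537.062)² · 8.80246e+11 m³/s² ≈ 2.539e+17 m³/s² = 2.539 × 10^17 m³/s².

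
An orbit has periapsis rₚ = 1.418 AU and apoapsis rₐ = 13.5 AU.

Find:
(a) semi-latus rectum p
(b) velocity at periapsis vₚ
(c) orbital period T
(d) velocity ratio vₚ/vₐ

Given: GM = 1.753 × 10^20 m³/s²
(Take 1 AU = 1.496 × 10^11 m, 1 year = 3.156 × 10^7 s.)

Convert to SI: rₚ = 1.418 AU = 2.12133e+11 m; rₐ = 13.5 AU = 2.0196e+12 m.
(a) From a = (rₚ + rₐ)/2 = 1.11587e+12 m and e = (rₐ − rₚ)/(rₐ + rₚ) = 0.809894, p = a(1 − e²) = 1.11587e+12 · (1 − (0.809894)²) ≈ 3.839e+11 m
(b) With a = (rₚ + rₐ)/2 = 1.11587e+12 m, vₚ = √(GM (2/rₚ − 1/a)) = √(1.753e+20 · (2/2.12133e+11 − 1/1.11587e+12)) m/s ≈ 3.867e+04 m/s
(c) With a = (rₚ + rₐ)/2 = 1.11587e+12 m, T = 2π √(a³/GM) = 2π √((1.11587e+12)³/1.753e+20) s ≈ 5.594e+08 s
(d) Conservation of angular momentum (rₚvₚ = rₐvₐ) gives vₚ/vₐ = rₐ/rₚ = 2.0196e+12/2.12133e+11 ≈ 9.52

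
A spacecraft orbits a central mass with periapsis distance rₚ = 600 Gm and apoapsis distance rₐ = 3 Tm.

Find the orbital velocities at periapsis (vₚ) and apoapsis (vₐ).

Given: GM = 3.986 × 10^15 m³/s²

Convert to SI: rₚ = 600 Gm = 6e+11 m; rₐ = 3 Tm = 3e+12 m.
Use the vis-viva equation v² = GM(2/r − 1/a) with a = (rₚ + rₐ)/2 = (6e+11 + 3e+12)/2 = 1.8e+12 m.
vₚ = √(GM · (2/rₚ − 1/a)) = √(3.986e+15 · (2/6e+11 − 1/1.8e+12)) m/s ≈ 105.2 m/s = 105.2 m/s.
vₐ = √(GM · (2/rₐ − 1/a)) = √(3.986e+15 · (2/3e+12 − 1/1.8e+12)) m/s ≈ 21.04 m/s = 21.04 m/s.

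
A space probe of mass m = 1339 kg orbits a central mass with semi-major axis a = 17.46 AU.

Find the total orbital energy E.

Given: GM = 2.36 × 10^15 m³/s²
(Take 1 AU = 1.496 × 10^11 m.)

Convert to SI: a = 17.46 AU = 2.61202e+12 m.
E = −GMm / (2a).
E = −2.36e+15 · 1339 / (2 · 2.61202e+12) J ≈ -6.049e+05 J = -604.9 kJ.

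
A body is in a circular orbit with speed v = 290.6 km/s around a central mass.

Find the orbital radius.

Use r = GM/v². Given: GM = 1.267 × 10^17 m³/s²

Convert to SI: v = 290.6 km/s = 290600 m/s.
For a circular orbit, v² = GM / r, so r = GM / v².
r = 1.267e+17 / (290600)² m ≈ 1.5e+06 m = 1.5 Mm.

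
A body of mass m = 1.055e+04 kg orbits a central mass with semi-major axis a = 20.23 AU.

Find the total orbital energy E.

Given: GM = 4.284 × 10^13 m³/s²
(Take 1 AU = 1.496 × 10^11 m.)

Convert to SI: a = 20.23 AU = 3.02641e+12 m.
E = −GMm / (2a).
E = −4.284e+13 · 1.055e+04 / (2 · 3.02641e+12) J ≈ -7.467e+04 J = -74.67 kJ.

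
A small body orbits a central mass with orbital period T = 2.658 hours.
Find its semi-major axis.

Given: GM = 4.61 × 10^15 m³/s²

Convert to SI: T = 2.658 hours = 9568.8 s.
Invert Kepler's third law: a = (GM · T² / (4π²))^(1/3).
Substituting T = 9568.8 s and GM = 4.61e+15 m³/s²:
a = (4.61e+15 · (9568.8)² / (4π²))^(1/3) m
a ≈ 2.203e+07 m = 2.203 × 10^7 m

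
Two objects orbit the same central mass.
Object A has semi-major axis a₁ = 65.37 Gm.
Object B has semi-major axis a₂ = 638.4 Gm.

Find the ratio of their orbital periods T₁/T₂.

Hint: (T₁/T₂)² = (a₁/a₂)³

Convert to SI: a₁ = 65.37 Gm = 6.537e+10 m; a₂ = 638.4 Gm = 6.384e+11 m.
From Kepler's third law, (T₁/T₂)² = (a₁/a₂)³, so T₁/T₂ = (a₁/a₂)^(3/2).
a₁/a₂ = 6.537e+10 / 6.384e+11 = 0.102397.
T₁/T₂ = (0.102397)^(3/2) ≈ 0.03277.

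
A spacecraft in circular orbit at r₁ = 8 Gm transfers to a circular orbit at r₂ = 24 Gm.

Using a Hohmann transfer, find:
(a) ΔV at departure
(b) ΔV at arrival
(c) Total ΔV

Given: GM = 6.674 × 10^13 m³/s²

Convert to SI: r₁ = 8 Gm = 8e+09 m; r₂ = 24 Gm = 2.4e+10 m.
Transfer semi-major axis: a_t = (r₁ + r₂)/2 = (8e+09 + 2.4e+10)/2 = 1.6e+10 m.
Circular speeds: v₁ = √(GM/r₁) = 91.3373 m/s, v₂ = √(GM/r₂) = 52.7336 m/s.
Transfer speeds (vis-viva v² = GM(2/r − 1/a_t)): v₁ᵗ = 111.865 m/s, v₂ᵗ = 37.2883 m/s.
(a) ΔV₁ = |v₁ᵗ − v₁| ≈ 20.53 m/s = 20.53 m/s.
(b) ΔV₂ = |v₂ − v₂ᵗ| ≈ 15.45 m/s = 15.45 m/s.
(c) ΔV_total = ΔV₁ + ΔV₂ ≈ 35.97 m/s = 35.97 m/s.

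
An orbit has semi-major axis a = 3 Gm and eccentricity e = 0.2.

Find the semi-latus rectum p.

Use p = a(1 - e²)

Convert to SI: a = 3 Gm = 3e+09 m.
p = a (1 − e²).
p = 3e+09 · (1 − (0.2)²) = 3e+09 · 0.96 ≈ 2.88e+09 m = 2.88 Gm.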